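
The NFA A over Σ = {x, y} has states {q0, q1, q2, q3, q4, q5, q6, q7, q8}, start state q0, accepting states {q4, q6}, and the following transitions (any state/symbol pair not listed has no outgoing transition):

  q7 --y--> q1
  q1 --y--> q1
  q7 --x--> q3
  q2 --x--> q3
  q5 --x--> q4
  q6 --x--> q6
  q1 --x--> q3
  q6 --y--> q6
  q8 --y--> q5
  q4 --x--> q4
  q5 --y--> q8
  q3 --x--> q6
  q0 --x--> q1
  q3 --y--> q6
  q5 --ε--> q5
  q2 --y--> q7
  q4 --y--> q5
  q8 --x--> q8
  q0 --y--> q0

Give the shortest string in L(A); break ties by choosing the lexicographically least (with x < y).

xxx

A breadth-first search from q0 reaches an accepting state first via the path q0 → q1 → q3 → q6 on input xxx.
No string of length < 3 is accepted (BFS exhausts all shorter strings without reaching an accepting state), and xxx is the lexicographically least accepting string of length 3.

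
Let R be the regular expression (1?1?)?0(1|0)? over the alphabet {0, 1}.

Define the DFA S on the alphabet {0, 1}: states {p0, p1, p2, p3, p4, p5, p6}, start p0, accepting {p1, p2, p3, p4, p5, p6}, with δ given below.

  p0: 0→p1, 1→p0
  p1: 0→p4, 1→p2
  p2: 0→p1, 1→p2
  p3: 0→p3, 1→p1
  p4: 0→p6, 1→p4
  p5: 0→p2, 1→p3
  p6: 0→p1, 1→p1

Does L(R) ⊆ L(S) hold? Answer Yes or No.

Converting the expression R to a DFA (subset construction, then merging equivalent states) gives the minimal DFA with states {r0, r1, r2, r3, r4, r5}, start state r0, accepting states {r1, r3} and transitions r0: 0→r1, 1→r2; r1: 0→r3, 1→r3; r2: 0→r1, 1→r4; r3: 0→r5, 1→r5; r4: 0→r1, 1→r5; r5: 0→r5, 1→r5.
Exploring the product automaton R × S from the start pair (r0, p0), following both machines on each input symbol, reaches 11 state pairs: (r0, p0), (r1, p1), (r2, p0), (r3, p4), (r3, p2), (r4, p0), (r5, p6), (r5, p4), (r5, p1), (r5, p2), (r5, p0).
R accepts in {r1, r3} and S accepts in {p1, p2, p3, p4, p5, p6}. The reachable pairs whose R-component is accepting are (r1, p1), (r3, p4), (r3, p2); in each of them the S-component is accepting too, so the product for L(R) \ L(S) (R-component accepting, S-component rejecting) has no reachable accepting pair and the difference is empty.
Hence every string in L(R) is also in L(S).

Yes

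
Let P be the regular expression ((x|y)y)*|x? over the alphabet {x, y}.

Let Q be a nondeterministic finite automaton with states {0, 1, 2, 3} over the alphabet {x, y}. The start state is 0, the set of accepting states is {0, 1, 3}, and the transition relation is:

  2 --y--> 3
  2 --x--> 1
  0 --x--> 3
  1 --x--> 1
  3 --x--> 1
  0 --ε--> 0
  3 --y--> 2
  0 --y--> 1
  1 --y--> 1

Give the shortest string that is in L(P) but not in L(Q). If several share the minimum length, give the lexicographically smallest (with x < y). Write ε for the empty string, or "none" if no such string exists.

xy

The string xy is accepted by P but not by Q.
No shorter string lies in the difference, and xy is the lexicographically first length-2 string in L(P) \ L(Q).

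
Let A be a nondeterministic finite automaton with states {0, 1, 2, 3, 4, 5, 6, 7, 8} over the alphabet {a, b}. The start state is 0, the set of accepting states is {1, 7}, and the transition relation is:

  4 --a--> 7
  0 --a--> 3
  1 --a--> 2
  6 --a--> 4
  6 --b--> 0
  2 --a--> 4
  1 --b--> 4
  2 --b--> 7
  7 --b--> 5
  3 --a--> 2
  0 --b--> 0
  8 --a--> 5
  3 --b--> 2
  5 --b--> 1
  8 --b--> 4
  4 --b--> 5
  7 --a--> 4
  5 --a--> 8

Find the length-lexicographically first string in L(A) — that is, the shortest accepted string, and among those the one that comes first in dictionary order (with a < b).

A breadth-first search from 0 reaches an accepting state first via the path 0 → 3 → 2 → 7 on input aab.
No string of length < 3 is accepted (BFS exhausts all shorter strings without reaching an accepting state), and aab is the lexicographically least accepting string of length 3.

aab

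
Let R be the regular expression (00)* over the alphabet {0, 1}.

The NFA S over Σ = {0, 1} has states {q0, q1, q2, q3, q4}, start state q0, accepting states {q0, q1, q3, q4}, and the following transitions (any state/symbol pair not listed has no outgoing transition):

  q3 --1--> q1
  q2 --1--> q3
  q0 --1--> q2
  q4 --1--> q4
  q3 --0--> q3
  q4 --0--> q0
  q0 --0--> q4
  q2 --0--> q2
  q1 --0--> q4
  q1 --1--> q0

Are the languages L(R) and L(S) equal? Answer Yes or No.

The string 0 is accepted by S but rejected by R.
So L(R) ≠ L(S).

No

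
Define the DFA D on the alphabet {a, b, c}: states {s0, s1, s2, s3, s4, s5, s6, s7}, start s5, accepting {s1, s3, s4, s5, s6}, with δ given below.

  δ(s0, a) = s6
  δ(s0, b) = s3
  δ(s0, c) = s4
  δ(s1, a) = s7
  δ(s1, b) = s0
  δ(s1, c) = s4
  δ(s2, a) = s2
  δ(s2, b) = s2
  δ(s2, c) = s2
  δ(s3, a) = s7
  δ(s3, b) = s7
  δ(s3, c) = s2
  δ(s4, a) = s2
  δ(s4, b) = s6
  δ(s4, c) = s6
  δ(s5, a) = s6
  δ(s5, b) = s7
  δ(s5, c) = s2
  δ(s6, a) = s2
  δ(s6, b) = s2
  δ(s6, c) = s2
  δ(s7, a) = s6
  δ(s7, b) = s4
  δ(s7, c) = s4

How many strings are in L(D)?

The useful subgraph on states {s4, s5, s6, s7} is acyclic, so L(D) is finite; the longest accepting path visits 4 useful states, giving maximum string length 3.
Counting accepting paths from s5 by length: 1 of length 0, 1 of length 1, 3 of length 2, 4 of length 3. Total 9.

9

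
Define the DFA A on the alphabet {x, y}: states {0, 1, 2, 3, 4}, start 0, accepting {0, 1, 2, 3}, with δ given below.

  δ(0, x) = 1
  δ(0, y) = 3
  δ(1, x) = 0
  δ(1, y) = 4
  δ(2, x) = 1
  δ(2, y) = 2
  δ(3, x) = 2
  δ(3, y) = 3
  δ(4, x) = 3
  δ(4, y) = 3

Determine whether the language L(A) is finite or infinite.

infinite

State 0 is reachable from the start and can reach an accepting state, and it lies on the cycle 0 → 1 → 0.
Traversing that cycle any number of times yields accepted strings of unbounded length, so the language is infinite.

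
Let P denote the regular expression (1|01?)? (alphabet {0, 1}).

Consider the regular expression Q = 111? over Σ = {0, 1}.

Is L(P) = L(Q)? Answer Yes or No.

No

The empty string ε is accepted by P but rejected by Q.
So L(P) ≠ L(Q).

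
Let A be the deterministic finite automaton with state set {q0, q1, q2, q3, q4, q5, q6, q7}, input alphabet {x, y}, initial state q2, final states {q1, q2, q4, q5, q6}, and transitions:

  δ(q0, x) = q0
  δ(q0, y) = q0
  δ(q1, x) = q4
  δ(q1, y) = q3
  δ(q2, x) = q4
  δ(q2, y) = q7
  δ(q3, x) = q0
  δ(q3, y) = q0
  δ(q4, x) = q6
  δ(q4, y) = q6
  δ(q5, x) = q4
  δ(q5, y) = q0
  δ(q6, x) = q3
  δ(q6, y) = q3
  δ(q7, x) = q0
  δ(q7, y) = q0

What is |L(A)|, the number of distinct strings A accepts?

The useful subgraph on states {q2, q4, q6} is acyclic, so L(A) is finite; the longest accepting path visits 3 useful states, giving maximum string length 2.
Counting accepting paths from q2 by length: 1 of length 0, 1 of length 1, 2 of length 2. Total 4.

4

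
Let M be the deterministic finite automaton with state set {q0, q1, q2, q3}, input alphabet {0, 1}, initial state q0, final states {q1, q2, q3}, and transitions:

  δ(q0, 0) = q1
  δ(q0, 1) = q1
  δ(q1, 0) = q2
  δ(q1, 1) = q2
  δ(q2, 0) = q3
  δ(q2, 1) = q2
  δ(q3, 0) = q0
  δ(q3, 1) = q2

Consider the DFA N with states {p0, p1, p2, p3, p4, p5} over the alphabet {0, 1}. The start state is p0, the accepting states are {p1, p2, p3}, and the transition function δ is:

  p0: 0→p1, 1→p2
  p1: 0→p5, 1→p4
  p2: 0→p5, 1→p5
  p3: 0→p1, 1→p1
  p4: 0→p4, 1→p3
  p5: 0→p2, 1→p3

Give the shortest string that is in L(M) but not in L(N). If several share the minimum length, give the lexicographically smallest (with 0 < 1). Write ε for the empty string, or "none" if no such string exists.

00

The string 00 is accepted by M but not by N.
No shorter string lies in the difference, and 00 is the lexicographically first length-2 string in L(M) \ L(N).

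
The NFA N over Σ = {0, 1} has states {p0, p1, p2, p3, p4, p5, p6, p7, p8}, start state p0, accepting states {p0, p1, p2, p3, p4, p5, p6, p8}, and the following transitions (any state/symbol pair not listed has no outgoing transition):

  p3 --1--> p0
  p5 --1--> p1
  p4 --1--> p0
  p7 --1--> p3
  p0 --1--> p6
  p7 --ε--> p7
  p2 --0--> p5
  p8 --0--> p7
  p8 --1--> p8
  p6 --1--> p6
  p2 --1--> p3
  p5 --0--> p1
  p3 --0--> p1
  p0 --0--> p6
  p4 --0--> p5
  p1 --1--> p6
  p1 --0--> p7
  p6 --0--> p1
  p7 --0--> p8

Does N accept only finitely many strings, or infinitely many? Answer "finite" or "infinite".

infinite

State p6 is reachable from the start and can reach an accepting state, and it lies on the cycle p6 → p1 → p6.
Traversing that cycle any number of times yields accepted strings of unbounded length, so the language is infinite.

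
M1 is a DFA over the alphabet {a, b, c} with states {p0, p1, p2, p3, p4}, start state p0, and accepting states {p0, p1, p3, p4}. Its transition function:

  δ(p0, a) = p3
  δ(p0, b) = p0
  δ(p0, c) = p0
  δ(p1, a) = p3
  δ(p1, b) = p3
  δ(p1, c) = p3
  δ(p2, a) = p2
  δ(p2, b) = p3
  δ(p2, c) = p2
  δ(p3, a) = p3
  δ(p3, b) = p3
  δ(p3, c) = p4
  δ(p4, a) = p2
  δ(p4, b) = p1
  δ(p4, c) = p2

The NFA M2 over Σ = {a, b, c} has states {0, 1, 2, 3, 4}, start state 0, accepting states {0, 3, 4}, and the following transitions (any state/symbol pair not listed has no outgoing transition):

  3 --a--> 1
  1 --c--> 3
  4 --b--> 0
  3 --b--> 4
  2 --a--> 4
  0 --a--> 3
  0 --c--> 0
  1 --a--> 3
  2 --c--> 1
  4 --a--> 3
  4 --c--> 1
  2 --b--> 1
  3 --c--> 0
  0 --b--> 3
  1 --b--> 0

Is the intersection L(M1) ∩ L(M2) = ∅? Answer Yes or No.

No

The empty string ε is accepted by both M1 and M2.
Hence L(M1) ∩ L(M2) ≠ ∅.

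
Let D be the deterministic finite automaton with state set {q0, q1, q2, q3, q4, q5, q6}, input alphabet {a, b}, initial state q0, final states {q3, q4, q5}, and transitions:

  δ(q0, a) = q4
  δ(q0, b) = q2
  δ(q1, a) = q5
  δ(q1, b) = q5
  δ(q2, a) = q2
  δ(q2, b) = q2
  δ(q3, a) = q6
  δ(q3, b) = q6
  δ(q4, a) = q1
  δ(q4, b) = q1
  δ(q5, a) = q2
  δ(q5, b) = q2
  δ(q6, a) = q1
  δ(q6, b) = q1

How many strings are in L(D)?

The useful subgraph on states {q0, q1, q4, q5} is acyclic, so L(D) is finite; the longest accepting path visits 4 useful states, giving maximum string length 3.
Counting accepting paths from q0 by length: 1 of length 1, 4 of length 3. Total 5.

5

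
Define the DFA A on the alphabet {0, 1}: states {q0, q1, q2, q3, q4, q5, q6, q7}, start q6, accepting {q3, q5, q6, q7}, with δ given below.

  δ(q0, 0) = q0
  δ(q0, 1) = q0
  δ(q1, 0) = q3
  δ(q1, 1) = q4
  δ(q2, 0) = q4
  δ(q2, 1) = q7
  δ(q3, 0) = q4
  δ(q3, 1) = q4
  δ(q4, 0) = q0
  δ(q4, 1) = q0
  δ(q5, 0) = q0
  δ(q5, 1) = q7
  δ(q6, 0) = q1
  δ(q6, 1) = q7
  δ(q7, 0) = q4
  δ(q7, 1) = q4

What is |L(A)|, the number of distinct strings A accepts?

The useful subgraph on states {q1, q3, q6, q7} is acyclic, so L(A) is finite; the longest accepting path visits 3 useful states, giving maximum string length 2.
Counting accepting paths from q6 by length: 1 of length 0, 1 of length 1, 1 of length 2. Total 3.

3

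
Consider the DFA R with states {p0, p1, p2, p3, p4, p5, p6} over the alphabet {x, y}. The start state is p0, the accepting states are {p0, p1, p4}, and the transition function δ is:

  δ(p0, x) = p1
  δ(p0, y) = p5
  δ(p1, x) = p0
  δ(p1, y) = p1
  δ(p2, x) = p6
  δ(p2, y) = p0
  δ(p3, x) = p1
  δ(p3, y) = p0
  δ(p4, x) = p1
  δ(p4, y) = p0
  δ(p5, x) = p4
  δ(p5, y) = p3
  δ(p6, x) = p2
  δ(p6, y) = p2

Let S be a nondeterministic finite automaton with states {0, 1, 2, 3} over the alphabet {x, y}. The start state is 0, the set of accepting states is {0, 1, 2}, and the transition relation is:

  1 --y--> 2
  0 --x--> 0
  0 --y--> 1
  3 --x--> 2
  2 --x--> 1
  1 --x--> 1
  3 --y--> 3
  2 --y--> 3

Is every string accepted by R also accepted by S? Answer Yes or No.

The string yyy is in L(R) but not in L(S).
So L(R) ⊄ L(S).

No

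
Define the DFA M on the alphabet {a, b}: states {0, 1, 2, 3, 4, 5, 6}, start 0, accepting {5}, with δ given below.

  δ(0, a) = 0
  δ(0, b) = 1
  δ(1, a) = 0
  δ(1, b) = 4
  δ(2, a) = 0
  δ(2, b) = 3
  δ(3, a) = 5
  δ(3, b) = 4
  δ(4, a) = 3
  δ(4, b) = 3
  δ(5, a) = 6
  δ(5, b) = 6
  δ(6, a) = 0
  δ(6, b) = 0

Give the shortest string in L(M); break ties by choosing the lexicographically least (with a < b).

A breadth-first search from 0 reaches an accepting state first via the path 0 → 1 → 4 → 3 → 5 on input bbaa.
No string of length < 4 is accepted (BFS exhausts all shorter strings without reaching an accepting state), and bbaa is the lexicographically least accepting string of length 4.

bbaa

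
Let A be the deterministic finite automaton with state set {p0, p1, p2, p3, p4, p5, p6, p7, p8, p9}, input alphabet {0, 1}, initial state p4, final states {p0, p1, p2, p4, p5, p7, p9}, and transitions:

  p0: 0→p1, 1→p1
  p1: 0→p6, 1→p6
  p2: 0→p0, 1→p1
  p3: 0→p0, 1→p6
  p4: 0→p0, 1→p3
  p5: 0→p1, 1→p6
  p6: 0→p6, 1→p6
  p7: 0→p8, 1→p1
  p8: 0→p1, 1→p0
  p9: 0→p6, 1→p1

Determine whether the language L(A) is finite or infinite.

The useful states (reachable from p4 and able to reach an accepting state) are {p0, p1, p3, p4}.
Restricted to these states the transition graph has no cycle, so every accepting path has bounded length and L is finite.

finite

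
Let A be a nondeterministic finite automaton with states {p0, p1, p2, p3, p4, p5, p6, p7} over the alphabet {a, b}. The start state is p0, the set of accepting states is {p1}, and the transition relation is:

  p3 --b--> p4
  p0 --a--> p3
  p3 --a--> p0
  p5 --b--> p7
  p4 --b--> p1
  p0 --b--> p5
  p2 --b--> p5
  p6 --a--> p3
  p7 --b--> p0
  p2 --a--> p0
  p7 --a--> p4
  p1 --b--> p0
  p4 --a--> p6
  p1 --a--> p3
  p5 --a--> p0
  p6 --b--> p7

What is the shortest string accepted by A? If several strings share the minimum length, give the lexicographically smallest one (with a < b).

A breadth-first search from p0 reaches an accepting state first via the path p0 → p3 → p4 → p1 on input abb.
No string of length < 3 is accepted (BFS exhausts all shorter strings without reaching an accepting state), and abb is the lexicographically least accepting string of length 3.

abb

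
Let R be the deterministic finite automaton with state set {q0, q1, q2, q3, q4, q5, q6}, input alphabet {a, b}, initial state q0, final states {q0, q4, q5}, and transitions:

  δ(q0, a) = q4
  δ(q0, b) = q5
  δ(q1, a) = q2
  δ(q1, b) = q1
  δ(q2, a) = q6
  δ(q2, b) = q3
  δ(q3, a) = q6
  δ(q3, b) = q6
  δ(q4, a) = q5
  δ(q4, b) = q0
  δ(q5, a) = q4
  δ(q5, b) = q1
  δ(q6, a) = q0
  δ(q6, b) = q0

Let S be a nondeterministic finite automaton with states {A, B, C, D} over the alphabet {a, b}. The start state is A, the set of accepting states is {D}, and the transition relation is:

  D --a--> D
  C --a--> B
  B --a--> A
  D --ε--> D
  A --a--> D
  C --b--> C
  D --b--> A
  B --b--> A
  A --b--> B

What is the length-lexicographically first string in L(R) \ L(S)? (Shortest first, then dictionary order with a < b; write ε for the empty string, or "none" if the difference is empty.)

ε

The empty string ε is accepted by R but not by S.
Since ε is the unique shortest string, it is the required witness.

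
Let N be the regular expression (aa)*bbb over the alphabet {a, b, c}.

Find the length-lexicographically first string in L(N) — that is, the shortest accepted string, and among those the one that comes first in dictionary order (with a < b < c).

bbb

By inspection of the expression, no string of length less than 3 matches, and bbb is the lexicographically first match of length 3.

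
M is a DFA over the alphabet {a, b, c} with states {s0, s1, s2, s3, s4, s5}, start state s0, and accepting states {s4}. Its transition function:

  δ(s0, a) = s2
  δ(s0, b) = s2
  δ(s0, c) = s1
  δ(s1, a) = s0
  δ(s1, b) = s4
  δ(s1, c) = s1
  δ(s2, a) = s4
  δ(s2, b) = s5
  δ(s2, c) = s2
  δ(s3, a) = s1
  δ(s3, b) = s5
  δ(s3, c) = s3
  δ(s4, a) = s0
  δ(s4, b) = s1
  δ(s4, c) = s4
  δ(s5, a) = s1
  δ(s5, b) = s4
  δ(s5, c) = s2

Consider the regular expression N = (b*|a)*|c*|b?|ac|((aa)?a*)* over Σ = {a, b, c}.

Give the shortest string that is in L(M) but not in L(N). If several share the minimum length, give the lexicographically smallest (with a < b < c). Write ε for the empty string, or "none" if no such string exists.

The string cb is accepted by M but not by N.
No shorter string lies in the difference, and cb is the lexicographically first length-2 string in L(M) \ L(N).

cb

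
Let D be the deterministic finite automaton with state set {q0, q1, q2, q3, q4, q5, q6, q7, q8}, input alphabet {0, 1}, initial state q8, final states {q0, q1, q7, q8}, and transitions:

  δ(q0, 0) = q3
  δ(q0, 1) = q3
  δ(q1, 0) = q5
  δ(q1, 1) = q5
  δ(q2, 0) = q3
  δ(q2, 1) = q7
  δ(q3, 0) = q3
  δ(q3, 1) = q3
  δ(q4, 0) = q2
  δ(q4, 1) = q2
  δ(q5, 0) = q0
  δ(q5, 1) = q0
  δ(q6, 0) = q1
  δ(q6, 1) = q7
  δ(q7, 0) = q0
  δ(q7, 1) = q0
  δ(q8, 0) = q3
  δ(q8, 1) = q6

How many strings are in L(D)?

9

The useful subgraph on states {q0, q1, q5, q6, q7, q8} is acyclic, so L(D) is finite; the longest accepting path visits 5 useful states, giving maximum string length 4.
Counting accepting paths from q8 by length: 1 of length 0, 2 of length 2, 2 of length 3, 4 of length 4. Total 9.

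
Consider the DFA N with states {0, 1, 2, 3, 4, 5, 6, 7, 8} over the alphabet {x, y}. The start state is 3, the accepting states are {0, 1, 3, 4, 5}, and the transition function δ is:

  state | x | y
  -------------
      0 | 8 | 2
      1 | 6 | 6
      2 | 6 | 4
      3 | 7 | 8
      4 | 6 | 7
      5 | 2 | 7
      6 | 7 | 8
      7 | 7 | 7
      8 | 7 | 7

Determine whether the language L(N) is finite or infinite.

finite

The useful states (reachable from 3 and able to reach an accepting state) are {3}.
Restricted to these states the transition graph has no cycle, so every accepting path has bounded length and L is finite.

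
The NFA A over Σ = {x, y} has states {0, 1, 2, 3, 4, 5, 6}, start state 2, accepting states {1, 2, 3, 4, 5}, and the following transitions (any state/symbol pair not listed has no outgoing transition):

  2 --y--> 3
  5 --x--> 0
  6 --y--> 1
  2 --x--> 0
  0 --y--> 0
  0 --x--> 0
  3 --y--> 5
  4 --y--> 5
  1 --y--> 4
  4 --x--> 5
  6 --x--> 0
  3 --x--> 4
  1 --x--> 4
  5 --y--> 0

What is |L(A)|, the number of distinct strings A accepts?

The useful subgraph on states {2, 3, 4, 5} is acyclic, so L(A) is finite; the longest accepting path visits 4 useful states, giving maximum string length 3.
Counting accepting paths from 2 by length: 1 of length 0, 1 of length 1, 2 of length 2, 2 of length 3. Total 6.

6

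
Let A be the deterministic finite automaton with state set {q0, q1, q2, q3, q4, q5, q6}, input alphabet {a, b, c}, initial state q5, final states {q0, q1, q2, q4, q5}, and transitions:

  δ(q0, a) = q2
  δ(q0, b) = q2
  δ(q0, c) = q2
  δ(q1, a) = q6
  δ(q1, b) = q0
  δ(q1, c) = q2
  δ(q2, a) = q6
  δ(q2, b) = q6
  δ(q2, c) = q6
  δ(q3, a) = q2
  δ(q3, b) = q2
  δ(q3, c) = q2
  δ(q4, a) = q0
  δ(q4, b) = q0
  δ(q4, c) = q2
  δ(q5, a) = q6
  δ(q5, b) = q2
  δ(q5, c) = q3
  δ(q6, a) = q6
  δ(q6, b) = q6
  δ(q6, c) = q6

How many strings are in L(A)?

The useful subgraph on states {q2, q3, q5} is acyclic, so L(A) is finite; the longest accepting path visits 3 useful states, giving maximum string length 2.
Counting accepting paths from q5 by length: 1 of length 0, 1 of length 1, 3 of length 2. Total 5.

5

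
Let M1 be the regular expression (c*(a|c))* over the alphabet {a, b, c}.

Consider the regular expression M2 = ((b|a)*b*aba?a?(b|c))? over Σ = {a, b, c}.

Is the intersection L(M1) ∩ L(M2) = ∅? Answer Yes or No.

No

The empty string ε is accepted by both M1 and M2.
Hence L(M1) ∩ L(M2) ≠ ∅.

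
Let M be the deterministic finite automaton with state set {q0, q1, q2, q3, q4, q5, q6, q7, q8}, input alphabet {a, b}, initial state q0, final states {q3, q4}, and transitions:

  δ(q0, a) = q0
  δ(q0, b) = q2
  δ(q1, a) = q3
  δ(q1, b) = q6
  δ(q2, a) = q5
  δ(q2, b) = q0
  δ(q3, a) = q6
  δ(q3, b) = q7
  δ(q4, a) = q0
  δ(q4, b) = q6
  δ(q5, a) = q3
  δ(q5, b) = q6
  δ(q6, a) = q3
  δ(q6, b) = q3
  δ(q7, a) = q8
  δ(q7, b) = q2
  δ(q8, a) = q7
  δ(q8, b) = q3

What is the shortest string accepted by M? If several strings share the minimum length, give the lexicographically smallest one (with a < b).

A breadth-first search from q0 reaches an accepting state first via the path q0 → q2 → q5 → q3 on input baa.
No string of length < 3 is accepted (BFS exhausts all shorter strings without reaching an accepting state), and baa is the lexicographically least accepting string of length 3.

baa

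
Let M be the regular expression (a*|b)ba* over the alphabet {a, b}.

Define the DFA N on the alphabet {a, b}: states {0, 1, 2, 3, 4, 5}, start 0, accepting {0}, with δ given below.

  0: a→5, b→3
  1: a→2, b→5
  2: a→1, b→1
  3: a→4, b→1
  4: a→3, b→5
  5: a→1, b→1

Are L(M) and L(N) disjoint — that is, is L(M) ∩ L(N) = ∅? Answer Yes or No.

Converting the expression M to a DFA (subset construction, then merging equivalent states) gives the minimal DFA with states {m0, m1, m2, m3, m4}, start state m0, accepting states {m2, m3} and transitions m0: a→m1, b→m2; m1: a→m1, b→m3; m2: a→m3, b→m3; m3: a→m3, b→m4; m4: a→m4, b→m4.
Exploring the product automaton M × N from the start pair (m0, 0), following both machines on each input symbol, reaches 13 state pairs: (m0, 0), (m1, 5), (m2, 3), (m1, 1), (m3, 1), (m3, 4), (m1, 2), (m3, 5), (m3, 2), (m4, 5), (m3, 3), (m4, 1), (m4, 2).
M accepts in {m2, m3} and N accepts in {0}; no reachable pair has both components accepting, so no string drives both machines to acceptance simultaneously and L(M) ∩ L(N) = ∅.
So no string is accepted by both, and the intersection is empty.

Yes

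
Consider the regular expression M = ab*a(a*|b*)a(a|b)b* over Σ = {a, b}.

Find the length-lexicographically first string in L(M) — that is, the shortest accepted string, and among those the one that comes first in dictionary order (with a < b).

By inspection of the expression, no string of length less than 4 matches, and aaaa is the lexicographically first match of length 4.

aaaa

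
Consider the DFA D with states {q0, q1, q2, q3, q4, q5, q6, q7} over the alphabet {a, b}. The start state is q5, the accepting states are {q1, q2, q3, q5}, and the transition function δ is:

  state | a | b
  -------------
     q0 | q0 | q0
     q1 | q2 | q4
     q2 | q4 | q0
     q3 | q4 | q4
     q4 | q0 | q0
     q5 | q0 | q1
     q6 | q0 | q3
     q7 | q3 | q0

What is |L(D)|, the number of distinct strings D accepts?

The useful subgraph on states {q1, q2, q5} is acyclic, so L(D) is finite; the longest accepting path visits 3 useful states, giving maximum string length 2.
Counting accepting paths from q5 by length: 1 of length 0, 1 of length 1, 1 of length 2. Total 3.

3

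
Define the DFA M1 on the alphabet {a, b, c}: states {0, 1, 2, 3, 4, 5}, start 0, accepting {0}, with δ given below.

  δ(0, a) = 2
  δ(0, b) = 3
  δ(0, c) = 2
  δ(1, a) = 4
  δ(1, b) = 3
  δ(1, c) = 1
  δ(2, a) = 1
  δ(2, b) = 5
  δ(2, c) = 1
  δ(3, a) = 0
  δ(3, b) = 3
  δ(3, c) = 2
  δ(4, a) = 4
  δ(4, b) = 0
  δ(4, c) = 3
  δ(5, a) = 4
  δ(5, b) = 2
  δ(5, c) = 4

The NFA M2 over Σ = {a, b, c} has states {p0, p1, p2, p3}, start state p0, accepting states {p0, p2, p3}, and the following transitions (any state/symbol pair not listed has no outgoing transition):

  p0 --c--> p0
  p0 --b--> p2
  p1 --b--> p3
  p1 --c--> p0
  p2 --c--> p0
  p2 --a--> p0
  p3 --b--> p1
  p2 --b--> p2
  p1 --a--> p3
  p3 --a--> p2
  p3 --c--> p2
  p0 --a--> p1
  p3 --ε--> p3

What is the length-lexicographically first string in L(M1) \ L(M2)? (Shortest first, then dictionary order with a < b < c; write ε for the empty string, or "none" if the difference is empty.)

The string caab is accepted by M1 but not by M2.
No shorter string lies in the difference, and caab is the lexicographically first length-4 string in L(M1) \ L(M2).

caab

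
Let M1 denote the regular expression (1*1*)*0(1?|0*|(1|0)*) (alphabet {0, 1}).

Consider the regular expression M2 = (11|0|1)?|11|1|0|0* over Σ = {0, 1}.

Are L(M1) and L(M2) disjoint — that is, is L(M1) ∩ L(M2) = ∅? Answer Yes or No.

The string 0 is accepted by both M1 and M2.
Hence L(M1) ∩ L(M2) ≠ ∅.

No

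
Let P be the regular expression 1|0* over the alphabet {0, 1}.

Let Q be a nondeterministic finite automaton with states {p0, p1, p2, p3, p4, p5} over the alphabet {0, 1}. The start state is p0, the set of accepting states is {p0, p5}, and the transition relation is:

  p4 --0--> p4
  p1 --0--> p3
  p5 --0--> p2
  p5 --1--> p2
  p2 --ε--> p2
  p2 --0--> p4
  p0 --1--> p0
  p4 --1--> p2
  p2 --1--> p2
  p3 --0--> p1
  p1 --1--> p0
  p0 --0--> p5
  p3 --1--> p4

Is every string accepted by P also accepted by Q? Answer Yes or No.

The string 00 is in L(P) but not in L(Q).
So L(P) ⊄ L(Q).

No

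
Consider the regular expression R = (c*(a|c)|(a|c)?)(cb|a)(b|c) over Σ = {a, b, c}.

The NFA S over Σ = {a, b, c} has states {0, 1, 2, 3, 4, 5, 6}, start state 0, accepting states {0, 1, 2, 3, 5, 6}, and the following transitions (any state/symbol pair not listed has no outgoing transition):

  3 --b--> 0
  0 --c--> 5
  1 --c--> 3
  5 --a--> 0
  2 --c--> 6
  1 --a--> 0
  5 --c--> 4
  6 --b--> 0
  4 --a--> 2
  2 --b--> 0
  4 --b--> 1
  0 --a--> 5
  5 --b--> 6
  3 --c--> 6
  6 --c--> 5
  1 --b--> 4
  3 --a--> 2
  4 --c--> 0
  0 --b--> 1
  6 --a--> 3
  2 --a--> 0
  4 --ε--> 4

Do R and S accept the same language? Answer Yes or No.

The string ac is accepted by R but rejected by S.
So L(R) ≠ L(S).

No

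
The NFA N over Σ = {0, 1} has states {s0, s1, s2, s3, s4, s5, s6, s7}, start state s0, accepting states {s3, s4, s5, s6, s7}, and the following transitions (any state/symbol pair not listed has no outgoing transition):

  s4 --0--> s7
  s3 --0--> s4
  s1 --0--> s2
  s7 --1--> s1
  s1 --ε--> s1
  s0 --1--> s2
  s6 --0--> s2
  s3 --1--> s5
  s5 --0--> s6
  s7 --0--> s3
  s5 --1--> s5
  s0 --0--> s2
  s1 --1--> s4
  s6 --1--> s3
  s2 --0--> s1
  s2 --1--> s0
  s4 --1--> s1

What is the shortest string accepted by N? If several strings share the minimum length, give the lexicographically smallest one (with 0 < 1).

001

A breadth-first search from s0 reaches an accepting state first via the path s0 → s2 → s1 → s4 on input 001.
No string of length < 3 is accepted (BFS exhausts all shorter strings without reaching an accepting state), and 001 is the lexicographically least accepting string of length 3.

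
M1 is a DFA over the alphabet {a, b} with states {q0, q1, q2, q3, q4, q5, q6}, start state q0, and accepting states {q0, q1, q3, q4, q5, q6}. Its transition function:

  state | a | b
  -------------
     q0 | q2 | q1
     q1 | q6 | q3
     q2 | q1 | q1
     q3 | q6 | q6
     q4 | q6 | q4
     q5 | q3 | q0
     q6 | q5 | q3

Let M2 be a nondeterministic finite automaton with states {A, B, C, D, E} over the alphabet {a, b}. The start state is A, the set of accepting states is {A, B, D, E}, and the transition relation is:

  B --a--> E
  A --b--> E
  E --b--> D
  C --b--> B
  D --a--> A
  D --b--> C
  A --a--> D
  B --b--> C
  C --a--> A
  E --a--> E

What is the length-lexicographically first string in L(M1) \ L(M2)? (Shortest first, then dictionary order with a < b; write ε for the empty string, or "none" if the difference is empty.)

ab

The string ab is accepted by M1 but not by M2.
No shorter string lies in the difference, and ab is the lexicographically first length-2 string in L(M1) \ L(M2).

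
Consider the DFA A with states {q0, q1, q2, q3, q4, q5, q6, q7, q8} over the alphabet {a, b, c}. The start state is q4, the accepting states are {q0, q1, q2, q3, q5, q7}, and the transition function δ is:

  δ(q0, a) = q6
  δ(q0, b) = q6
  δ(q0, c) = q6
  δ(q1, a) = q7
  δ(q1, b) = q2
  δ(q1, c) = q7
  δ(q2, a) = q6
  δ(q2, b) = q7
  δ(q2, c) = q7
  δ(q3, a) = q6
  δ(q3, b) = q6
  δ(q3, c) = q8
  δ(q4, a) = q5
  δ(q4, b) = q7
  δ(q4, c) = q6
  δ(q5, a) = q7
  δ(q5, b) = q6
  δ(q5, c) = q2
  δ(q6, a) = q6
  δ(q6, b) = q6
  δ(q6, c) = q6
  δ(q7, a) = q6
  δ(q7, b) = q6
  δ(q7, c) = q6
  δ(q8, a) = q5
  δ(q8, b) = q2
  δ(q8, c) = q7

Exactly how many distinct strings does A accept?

The useful subgraph on states {q2, q4, q5, q7} is acyclic, so L(A) is finite; the longest accepting path visits 4 useful states, giving maximum string length 3.
Counting accepting paths from q4 by length: 2 of length 1, 2 of length 2, 2 of length 3. Total 6.

6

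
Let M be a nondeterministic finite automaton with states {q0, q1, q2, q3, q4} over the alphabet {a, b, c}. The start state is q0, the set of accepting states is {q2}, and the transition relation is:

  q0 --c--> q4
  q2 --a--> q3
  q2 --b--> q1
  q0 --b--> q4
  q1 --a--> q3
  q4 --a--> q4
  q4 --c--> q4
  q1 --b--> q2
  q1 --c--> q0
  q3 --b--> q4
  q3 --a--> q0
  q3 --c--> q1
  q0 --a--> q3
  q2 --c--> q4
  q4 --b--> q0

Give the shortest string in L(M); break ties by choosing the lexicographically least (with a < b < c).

acb

A breadth-first search from q0 reaches an accepting state first via the path q0 → q3 → q1 → q2 on input acb.
No string of length < 3 is accepted (BFS exhausts all shorter strings without reaching an accepting state), and acb is the lexicographically least accepting string of length 3.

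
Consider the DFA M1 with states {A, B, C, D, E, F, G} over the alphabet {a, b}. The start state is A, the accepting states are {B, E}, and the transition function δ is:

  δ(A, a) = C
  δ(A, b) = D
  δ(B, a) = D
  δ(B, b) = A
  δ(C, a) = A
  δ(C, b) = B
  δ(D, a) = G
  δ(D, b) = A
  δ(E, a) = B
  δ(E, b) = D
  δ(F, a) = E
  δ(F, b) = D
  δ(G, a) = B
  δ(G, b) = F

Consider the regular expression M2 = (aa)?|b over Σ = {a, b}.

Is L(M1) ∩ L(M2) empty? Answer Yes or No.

Converting the expression M2 to a DFA (subset construction, then merging equivalent states) gives the minimal DFA with states {r0, r1, r2, r3}, start state r0, accepting states {r0, r2} and transitions r0: a→r1, b→r2; r1: a→r2, b→r3; r2: a→r3, b→r3; r3: a→r3, b→r3.
Exploring the product automaton M1 × M2 from the start pair (A, r0), following both machines on each input symbol, reaches 11 state pairs: (A, r0), (C, r1), (D, r2), (A, r2), (B, r3), (G, r3), (A, r3), (C, r3), (D, r3), (F, r3), (E, r3).
M1 accepts in {B, E} and M2 accepts in {r0, r2}; no reachable pair has both components accepting, so no string drives both machines to acceptance simultaneously and L(M1) ∩ L(M2) = ∅.
So no string is accepted by both, and the intersection is empty.

Yes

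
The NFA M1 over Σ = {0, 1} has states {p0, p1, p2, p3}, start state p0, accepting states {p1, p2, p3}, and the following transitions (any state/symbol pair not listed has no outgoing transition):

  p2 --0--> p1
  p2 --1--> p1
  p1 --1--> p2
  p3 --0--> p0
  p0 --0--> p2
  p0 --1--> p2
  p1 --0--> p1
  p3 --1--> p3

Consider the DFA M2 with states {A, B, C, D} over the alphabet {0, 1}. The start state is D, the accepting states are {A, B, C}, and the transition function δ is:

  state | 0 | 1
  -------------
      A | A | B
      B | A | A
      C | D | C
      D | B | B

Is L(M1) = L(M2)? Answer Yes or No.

Exploring the product automaton M1 × M2 from the start pair (p0, D), following both machines on each input symbol, reaches 3 state pairs: (p0, D), (p2, B), (p1, A).
M1 accepts in {p1, p2, p3} and M2 accepts in {A, B, C}. In every reachable pair the two components are either both accepting — (p2, B), (p1, A) — or both non-accepting, so no string is accepted by exactly one of the machines: L(M1) \ L(M2) and L(M2) \ L(M1) are both empty.
Hence every string is accepted by M1 iff it is accepted by M2, and the two languages coincide.

Yes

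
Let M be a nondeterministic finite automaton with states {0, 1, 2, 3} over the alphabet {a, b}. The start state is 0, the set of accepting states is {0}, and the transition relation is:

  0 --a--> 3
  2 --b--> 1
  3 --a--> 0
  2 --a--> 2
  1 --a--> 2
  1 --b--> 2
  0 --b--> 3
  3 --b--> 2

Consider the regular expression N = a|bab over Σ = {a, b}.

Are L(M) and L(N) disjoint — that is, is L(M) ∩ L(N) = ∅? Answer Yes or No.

Yes

Converting the expression N to a DFA (subset construction, then merging equivalent states) gives the minimal DFA with states {n0, n1, n2, n3, n4}, start state n0, accepting states {n1} and transitions n0: a→n1, b→n2; n1: a→n3, b→n3; n2: a→n4, b→n3; n3: a→n3, b→n3; n4: a→n3, b→n1.
Exploring the product automaton M × N from the start pair (0, n0), following both machines on each input symbol, reaches 8 state pairs: (0, n0), (3, n1), (3, n2), (0, n3), (2, n3), (0, n4), (3, n3), (1, n3).
M accepts in {0} and N accepts in {n1}; no reachable pair has both components accepting, so no string drives both machines to acceptance simultaneously and L(M) ∩ L(N) = ∅.
So no string is accepted by both, and the intersection is empty.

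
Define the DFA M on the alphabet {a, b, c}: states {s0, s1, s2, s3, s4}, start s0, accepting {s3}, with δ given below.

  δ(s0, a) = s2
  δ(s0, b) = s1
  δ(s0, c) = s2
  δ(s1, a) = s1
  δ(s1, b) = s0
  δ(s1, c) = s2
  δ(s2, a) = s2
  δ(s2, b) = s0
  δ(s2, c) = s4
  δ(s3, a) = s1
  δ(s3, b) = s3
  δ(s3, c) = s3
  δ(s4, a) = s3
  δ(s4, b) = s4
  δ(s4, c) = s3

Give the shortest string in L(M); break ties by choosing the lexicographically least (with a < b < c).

A breadth-first search from s0 reaches an accepting state first via the path s0 → s2 → s4 → s3 on input aca.
No string of length < 3 is accepted (BFS exhausts all shorter strings without reaching an accepting state), and aca is the lexicographically least accepting string of length 3.

aca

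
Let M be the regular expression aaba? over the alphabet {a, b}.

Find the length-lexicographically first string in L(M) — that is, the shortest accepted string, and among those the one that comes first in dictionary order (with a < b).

aab

By inspection of the expression, no string of length less than 3 matches, and aab is the lexicographically first match of length 3.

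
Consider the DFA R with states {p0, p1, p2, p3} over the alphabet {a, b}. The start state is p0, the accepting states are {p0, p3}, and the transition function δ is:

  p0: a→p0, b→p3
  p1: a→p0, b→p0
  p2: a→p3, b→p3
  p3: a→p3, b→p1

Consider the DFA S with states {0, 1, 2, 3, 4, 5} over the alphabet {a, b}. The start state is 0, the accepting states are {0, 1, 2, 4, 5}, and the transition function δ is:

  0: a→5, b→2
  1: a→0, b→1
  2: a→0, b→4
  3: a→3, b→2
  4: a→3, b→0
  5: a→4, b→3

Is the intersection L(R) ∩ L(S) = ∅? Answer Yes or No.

The empty string ε is accepted by both R and S.
Hence L(R) ∩ L(S) ≠ ∅.

No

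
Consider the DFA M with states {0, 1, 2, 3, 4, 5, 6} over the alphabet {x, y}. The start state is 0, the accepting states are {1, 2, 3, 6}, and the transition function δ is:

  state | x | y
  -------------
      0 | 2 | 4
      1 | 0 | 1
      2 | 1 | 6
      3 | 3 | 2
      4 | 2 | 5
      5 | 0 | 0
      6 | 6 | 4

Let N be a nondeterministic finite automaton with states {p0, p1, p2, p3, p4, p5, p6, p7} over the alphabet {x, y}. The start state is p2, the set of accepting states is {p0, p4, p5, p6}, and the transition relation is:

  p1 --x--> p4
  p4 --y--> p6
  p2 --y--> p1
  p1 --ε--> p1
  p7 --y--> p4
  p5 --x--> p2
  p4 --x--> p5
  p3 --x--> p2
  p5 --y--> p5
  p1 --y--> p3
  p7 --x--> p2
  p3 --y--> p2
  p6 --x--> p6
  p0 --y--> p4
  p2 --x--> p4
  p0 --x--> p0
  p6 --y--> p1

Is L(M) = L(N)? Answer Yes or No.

Yes

Exploring the product automaton M × N from the start pair (0, p2), following both machines on each input symbol, reaches 6 state pairs: (0, p2), (2, p4), (4, p1), (1, p5), (6, p6), (5, p3).
M accepts in {1, 2, 3, 6} and N accepts in {p0, p4, p5, p6}. In every reachable pair the two components are either both accepting — (2, p4), (1, p5), (6, p6) — or both non-accepting, so no string is accepted by exactly one of the machines: L(M) \ L(N) and L(N) \ L(M) are both empty.
Hence every string is accepted by M iff it is accepted by N, and the two languages coincide.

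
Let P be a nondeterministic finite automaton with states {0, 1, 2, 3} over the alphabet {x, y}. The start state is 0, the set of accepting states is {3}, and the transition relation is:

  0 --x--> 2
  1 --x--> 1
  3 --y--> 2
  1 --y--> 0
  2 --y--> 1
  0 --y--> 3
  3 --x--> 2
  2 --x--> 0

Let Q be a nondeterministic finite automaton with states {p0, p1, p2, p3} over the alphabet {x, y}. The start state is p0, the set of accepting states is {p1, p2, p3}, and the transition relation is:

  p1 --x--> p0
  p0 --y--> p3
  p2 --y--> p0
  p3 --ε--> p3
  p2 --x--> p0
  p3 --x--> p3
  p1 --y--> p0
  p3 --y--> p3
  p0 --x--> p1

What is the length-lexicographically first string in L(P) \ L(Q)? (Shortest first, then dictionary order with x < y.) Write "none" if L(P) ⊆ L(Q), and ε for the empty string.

none

Exploring the product automaton P × Q from the start pair (0, p0), following both machines on each input symbol, reaches 8 state pairs: (0, p0), (2, p1), (3, p3), (1, p0), (2, p3), (1, p1), (0, p3), (1, p3).
P accepts in {3} and Q accepts in {p1, p2, p3}. The reachable pairs whose P-component is accepting are (3, p3); in each of them the Q-component is accepting too, so the product for L(P) \ L(Q) (P-component accepting, Q-component rejecting) has no reachable accepting pair and the difference is empty.
So every string accepted by P is also accepted by Q: L(P) \ L(Q) = ∅ and there is no such string.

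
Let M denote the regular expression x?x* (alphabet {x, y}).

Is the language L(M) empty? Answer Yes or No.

The empty string ε matches the expression, so it belongs to L(M).
Since L(M) contains at least one string, it is not empty.

No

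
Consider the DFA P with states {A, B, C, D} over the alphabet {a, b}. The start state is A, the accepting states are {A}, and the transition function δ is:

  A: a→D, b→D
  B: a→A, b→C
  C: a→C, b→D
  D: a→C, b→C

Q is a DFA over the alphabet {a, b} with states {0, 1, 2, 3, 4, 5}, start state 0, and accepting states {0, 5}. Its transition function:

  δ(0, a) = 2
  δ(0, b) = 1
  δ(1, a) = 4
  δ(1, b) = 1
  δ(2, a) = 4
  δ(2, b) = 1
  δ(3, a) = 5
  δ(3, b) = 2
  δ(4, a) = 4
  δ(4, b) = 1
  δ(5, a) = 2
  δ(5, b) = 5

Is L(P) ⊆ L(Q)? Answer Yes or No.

Exploring the product automaton P × Q from the start pair (A, 0), following both machines on each input symbol, reaches 5 state pairs: (A, 0), (D, 2), (D, 1), (C, 4), (C, 1).
P accepts in {A} and Q accepts in {0, 5}. The reachable pairs whose P-component is accepting are (A, 0); in each of them the Q-component is accepting too, so the product for L(P) \ L(Q) (P-component accepting, Q-component rejecting) has no reachable accepting pair and the difference is empty.
Hence every string in L(P) is also in L(Q).

Yes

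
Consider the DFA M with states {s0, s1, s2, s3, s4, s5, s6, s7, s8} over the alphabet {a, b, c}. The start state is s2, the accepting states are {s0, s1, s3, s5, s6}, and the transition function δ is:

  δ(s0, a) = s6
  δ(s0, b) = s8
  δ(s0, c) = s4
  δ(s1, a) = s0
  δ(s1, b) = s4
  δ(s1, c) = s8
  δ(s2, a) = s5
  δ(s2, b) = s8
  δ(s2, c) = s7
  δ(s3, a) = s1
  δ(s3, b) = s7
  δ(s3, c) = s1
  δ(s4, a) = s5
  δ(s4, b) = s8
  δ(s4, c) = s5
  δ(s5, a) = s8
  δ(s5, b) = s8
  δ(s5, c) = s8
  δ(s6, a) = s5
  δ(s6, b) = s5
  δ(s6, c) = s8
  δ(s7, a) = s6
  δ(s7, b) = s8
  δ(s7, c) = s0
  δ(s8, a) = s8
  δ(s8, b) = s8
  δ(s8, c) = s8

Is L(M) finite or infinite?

finite

The useful states (reachable from s2 and able to reach an accepting state) are {s0, s2, s4, s5, s6, s7}.
Restricted to these states the transition graph has no cycle, so every accepting path has bounded length and L is finite.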